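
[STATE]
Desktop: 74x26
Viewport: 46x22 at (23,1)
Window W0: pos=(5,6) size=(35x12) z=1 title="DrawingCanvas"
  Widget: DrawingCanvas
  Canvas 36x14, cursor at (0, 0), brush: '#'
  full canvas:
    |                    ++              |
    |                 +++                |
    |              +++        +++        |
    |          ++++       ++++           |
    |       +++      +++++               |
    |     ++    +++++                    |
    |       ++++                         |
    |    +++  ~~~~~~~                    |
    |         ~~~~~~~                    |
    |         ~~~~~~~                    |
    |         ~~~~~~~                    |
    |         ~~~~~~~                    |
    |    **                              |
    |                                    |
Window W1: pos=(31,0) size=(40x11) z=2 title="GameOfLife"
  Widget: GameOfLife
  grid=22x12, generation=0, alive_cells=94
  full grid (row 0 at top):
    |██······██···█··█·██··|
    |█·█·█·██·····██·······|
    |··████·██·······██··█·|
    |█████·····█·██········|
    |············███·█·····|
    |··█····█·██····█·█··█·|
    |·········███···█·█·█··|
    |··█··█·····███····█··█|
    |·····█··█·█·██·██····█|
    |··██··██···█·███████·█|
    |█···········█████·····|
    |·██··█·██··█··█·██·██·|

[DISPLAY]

        ┃ GameOfLife                          
        ┠─────────────────────────────────────
        ┃Gen: 0                               
        ┃█████·····█·██········               
        ┃············███·█·····               
━━━━━━━━┃··█····█·██····█·█··█·               
        ┃·········███···█·█·█··               
────────┃··█··█·····███····█··█               
   ++   ┃·····█··█·█·██·██····█               
+++     ┗━━━━━━━━━━━━━━━━━━━━━━━━━━━━━━━━━━━━━
        +++     ┃                             
    ++++        ┃                             
++++            ┃                             
                ┃                             
                ┃                             
                ┃                             
━━━━━━━━━━━━━━━━┛                             
                                              
                                              
                                              
                                              
                                              


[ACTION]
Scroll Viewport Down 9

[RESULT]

        ┃█████·····█·██········               
        ┃············███·█·····               
━━━━━━━━┃··█····█·██····█·█··█·               
        ┃·········███···█·█·█··               
────────┃··█··█·····███····█··█               
   ++   ┃·····█··█·█·██·██····█               
+++     ┗━━━━━━━━━━━━━━━━━━━━━━━━━━━━━━━━━━━━━
        +++     ┃                             
    ++++        ┃                             
++++            ┃                             
                ┃                             
                ┃                             
                ┃                             
━━━━━━━━━━━━━━━━┛                             
                                              
                                              
                                              
                                              
                                              
                                              
                                              
                                              


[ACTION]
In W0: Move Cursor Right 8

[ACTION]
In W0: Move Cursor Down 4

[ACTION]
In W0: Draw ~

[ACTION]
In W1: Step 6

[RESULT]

        ┃·····█·██·█··█········               
        ┃······██··█···········               
━━━━━━━━┃·········███··█·······               
        ┃······················               
────────┃·······█··█·██··█···██               
   ++   ┃········██····██·██··█               
+++     ┗━━━━━━━━━━━━━━━━━━━━━━━━━━━━━━━━━━━━━
        +++     ┃                             
    ++++        ┃                             
++++            ┃                             
                ┃                             
                ┃                             
                ┃                             
━━━━━━━━━━━━━━━━┛                             
                                              
                                              
                                              
                                              
                                              
                                              
                                              
                                              


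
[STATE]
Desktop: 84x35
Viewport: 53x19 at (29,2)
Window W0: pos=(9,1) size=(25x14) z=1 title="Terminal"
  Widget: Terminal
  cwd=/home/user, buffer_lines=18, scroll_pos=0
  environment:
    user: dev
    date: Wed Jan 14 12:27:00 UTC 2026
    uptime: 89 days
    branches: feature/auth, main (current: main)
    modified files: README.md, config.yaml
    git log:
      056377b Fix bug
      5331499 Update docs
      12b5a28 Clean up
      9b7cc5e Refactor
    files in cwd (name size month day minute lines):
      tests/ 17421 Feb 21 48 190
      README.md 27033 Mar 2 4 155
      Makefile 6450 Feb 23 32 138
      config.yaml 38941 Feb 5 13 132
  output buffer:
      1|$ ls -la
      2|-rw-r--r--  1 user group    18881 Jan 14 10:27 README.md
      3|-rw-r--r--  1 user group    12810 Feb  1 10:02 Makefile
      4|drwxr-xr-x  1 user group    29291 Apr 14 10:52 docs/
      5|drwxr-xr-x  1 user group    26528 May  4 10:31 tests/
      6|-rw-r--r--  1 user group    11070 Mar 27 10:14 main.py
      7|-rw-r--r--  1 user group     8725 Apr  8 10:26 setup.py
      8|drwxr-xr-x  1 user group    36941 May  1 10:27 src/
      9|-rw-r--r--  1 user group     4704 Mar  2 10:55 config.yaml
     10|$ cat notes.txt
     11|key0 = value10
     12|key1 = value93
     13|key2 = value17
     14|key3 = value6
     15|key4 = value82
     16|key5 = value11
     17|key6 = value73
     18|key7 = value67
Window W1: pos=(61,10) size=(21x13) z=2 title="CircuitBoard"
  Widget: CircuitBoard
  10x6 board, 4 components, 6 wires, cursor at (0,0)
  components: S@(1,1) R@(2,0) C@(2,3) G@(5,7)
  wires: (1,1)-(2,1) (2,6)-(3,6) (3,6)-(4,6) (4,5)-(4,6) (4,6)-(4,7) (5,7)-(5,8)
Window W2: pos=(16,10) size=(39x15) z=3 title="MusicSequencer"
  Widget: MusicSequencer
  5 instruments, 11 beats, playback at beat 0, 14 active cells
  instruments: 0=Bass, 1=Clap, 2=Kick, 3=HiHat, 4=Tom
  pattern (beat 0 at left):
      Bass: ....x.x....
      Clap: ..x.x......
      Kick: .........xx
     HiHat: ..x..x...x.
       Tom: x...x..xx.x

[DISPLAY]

    ┃                                                
────┨                                                
    ┃                                                
grou┃                                                
grou┃                                                
grou┃                                                
grou┃                                                
grou┃                                                
━━━━━━━━━━━━━━━━━━━━━━━━━┓      ┏━━━━━━━━━━━━━━━━━━━┓
cer                      ┃      ┃ CircuitBoard      ┃
─────────────────────────┨      ┠───────────────────┨
67890                    ┃      ┃   0 1 2 3 4 5 6 7 ┃
█····                    ┃      ┃0  [.]             ┃
·····                    ┃      ┃                   ┃
···██                    ┃      ┃1       S          ┃
···█·                    ┃      ┃        │          ┃
·██·█                    ┃      ┃2   R   ·       C  ┃
                         ┃      ┃                   ┃
                         ┃      ┃3                  ┃


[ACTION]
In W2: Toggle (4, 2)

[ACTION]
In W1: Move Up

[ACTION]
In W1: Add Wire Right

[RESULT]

    ┃                                                
────┨                                                
    ┃                                                
grou┃                                                
grou┃                                                
grou┃                                                
grou┃                                                
grou┃                                                
━━━━━━━━━━━━━━━━━━━━━━━━━┓      ┏━━━━━━━━━━━━━━━━━━━┓
cer                      ┃      ┃ CircuitBoard      ┃
─────────────────────────┨      ┠───────────────────┨
67890                    ┃      ┃   0 1 2 3 4 5 6 7 ┃
█····                    ┃      ┃0  [.]─ ·          ┃
·····                    ┃      ┃                   ┃
···██                    ┃      ┃1       S          ┃
···█·                    ┃      ┃        │          ┃
·██·█                    ┃      ┃2   R   ·       C  ┃
                         ┃      ┃                   ┃
                         ┃      ┃3                  ┃


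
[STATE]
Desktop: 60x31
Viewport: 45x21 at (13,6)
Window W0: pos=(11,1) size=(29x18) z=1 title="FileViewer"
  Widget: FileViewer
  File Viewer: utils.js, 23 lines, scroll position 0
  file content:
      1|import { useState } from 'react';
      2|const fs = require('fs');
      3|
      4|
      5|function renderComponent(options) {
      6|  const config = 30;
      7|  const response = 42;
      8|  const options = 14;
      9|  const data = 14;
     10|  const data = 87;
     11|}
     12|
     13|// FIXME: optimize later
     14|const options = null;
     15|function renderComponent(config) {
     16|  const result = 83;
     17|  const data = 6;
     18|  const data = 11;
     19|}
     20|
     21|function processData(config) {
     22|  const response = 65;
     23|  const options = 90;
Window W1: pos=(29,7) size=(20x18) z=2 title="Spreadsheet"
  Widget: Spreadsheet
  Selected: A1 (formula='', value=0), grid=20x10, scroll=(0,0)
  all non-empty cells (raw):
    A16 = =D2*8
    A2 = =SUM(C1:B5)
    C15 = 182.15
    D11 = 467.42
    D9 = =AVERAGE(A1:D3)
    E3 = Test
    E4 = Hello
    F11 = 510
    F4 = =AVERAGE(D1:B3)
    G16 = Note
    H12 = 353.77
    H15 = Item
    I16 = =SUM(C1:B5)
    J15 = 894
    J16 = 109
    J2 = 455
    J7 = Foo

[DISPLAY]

                         ░┃                  
                ┏━━━━━━━━━━━━━━━━━━┓         
unction renderCo┃ Spreadsheet      ┃         
 const config = ┠──────────────────┨         
 const response ┃A1:               ┃         
 const options =┃       A       B  ┃         
 const data = 14┃------------------┃         
 const data = 87┃  1      [0]      ┃         
                ┃  2        0      ┃         
                ┃  3        0      ┃         
/ FIXME: optimiz┃  4        0      ┃         
onst options = n┃  5        0      ┃         
━━━━━━━━━━━━━━━━┃  6        0      ┃         
                ┃  7        0      ┃         
                ┃  8        0      ┃         
                ┃  9        0      ┃         
                ┃ 10        0      ┃         
                ┃ 11        0      ┃         
                ┗━━━━━━━━━━━━━━━━━━┛         
                                             
                                             


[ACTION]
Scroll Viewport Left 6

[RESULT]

    ┃                          ░┃            
    ┃                 ┏━━━━━━━━━━━━━━━━━━┓   
    ┃function renderCo┃ Spreadsheet      ┃   
    ┃  const config = ┠──────────────────┨   
    ┃  const response ┃A1:               ┃   
    ┃  const options =┃       A       B  ┃   
    ┃  const data = 14┃------------------┃   
    ┃  const data = 87┃  1      [0]      ┃   
    ┃}                ┃  2        0      ┃   
    ┃                 ┃  3        0      ┃   
    ┃// FIXME: optimiz┃  4        0      ┃   
    ┃const options = n┃  5        0      ┃   
    ┗━━━━━━━━━━━━━━━━━┃  6        0      ┃   
                      ┃  7        0      ┃   
                      ┃  8        0      ┃   
                      ┃  9        0      ┃   
                      ┃ 10        0      ┃   
                      ┃ 11        0      ┃   
                      ┗━━━━━━━━━━━━━━━━━━┛   
                                             
                                             


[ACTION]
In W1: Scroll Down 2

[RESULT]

    ┃                          ░┃            
    ┃                 ┏━━━━━━━━━━━━━━━━━━┓   
    ┃function renderCo┃ Spreadsheet      ┃   
    ┃  const config = ┠──────────────────┨   
    ┃  const response ┃A1:               ┃   
    ┃  const options =┃       A       B  ┃   
    ┃  const data = 14┃------------------┃   
    ┃  const data = 87┃  3        0      ┃   
    ┃}                ┃  4        0      ┃   
    ┃                 ┃  5        0      ┃   
    ┃// FIXME: optimiz┃  6        0      ┃   
    ┃const options = n┃  7        0      ┃   
    ┗━━━━━━━━━━━━━━━━━┃  8        0      ┃   
                      ┃  9        0      ┃   
                      ┃ 10        0      ┃   
                      ┃ 11        0      ┃   
                      ┃ 12        0      ┃   
                      ┃ 13        0      ┃   
                      ┗━━━━━━━━━━━━━━━━━━┛   
                                             
                                             


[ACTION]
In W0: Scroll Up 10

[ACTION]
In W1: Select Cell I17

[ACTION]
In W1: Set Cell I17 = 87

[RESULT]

    ┃                          ░┃            
    ┃                 ┏━━━━━━━━━━━━━━━━━━┓   
    ┃function renderCo┃ Spreadsheet      ┃   
    ┃  const config = ┠──────────────────┨   
    ┃  const response ┃I17: 87           ┃   
    ┃  const options =┃       A       B  ┃   
    ┃  const data = 14┃------------------┃   
    ┃  const data = 87┃  3        0      ┃   
    ┃}                ┃  4        0      ┃   
    ┃                 ┃  5        0      ┃   
    ┃// FIXME: optimiz┃  6        0      ┃   
    ┃const options = n┃  7        0      ┃   
    ┗━━━━━━━━━━━━━━━━━┃  8        0      ┃   
                      ┃  9        0      ┃   
                      ┃ 10        0      ┃   
                      ┃ 11        0      ┃   
                      ┃ 12        0      ┃   
                      ┃ 13        0      ┃   
                      ┗━━━━━━━━━━━━━━━━━━┛   
                                             
                                             


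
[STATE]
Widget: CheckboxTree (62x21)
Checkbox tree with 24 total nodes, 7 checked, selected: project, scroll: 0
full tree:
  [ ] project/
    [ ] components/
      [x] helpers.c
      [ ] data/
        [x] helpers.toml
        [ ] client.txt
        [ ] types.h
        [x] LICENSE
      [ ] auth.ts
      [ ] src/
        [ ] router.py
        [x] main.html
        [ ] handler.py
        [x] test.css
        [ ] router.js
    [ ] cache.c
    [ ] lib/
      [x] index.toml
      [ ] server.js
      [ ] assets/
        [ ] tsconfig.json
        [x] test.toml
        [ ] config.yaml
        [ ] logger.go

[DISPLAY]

>[-] project/                                                 
   [-] components/                                            
     [x] helpers.c                                            
     [-] data/                                                
       [x] helpers.toml                                       
       [ ] client.txt                                         
       [ ] types.h                                            
       [x] LICENSE                                            
     [ ] auth.ts                                              
     [-] src/                                                 
       [ ] router.py                                          
       [x] main.html                                          
       [ ] handler.py                                         
       [x] test.css                                           
       [ ] router.js                                          
   [ ] cache.c                                                
   [-] lib/                                                   
     [x] index.toml                                           
     [ ] server.js                                            
     [-] assets/                                              
       [ ] tsconfig.json                                      


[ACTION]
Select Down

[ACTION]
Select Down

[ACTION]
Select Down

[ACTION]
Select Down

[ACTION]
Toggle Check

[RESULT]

 [-] project/                                                 
   [-] components/                                            
     [x] helpers.c                                            
     [-] data/                                                
>      [ ] helpers.toml                                       
       [ ] client.txt                                         
       [ ] types.h                                            
       [x] LICENSE                                            
     [ ] auth.ts                                              
     [-] src/                                                 
       [ ] router.py                                          
       [x] main.html                                          
       [ ] handler.py                                         
       [x] test.css                                           
       [ ] router.js                                          
   [ ] cache.c                                                
   [-] lib/                                                   
     [x] index.toml                                           
     [ ] server.js                                            
     [-] assets/                                              
       [ ] tsconfig.json                                      


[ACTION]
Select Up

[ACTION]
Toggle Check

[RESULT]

 [-] project/                                                 
   [-] components/                                            
     [x] helpers.c                                            
>    [x] data/                                                
       [x] helpers.toml                                       
       [x] client.txt                                         
       [x] types.h                                            
       [x] LICENSE                                            
     [ ] auth.ts                                              
     [-] src/                                                 
       [ ] router.py                                          
       [x] main.html                                          
       [ ] handler.py                                         
       [x] test.css                                           
       [ ] router.js                                          
   [ ] cache.c                                                
   [-] lib/                                                   
     [x] index.toml                                           
     [ ] server.js                                            
     [-] assets/                                              
       [ ] tsconfig.json                                      


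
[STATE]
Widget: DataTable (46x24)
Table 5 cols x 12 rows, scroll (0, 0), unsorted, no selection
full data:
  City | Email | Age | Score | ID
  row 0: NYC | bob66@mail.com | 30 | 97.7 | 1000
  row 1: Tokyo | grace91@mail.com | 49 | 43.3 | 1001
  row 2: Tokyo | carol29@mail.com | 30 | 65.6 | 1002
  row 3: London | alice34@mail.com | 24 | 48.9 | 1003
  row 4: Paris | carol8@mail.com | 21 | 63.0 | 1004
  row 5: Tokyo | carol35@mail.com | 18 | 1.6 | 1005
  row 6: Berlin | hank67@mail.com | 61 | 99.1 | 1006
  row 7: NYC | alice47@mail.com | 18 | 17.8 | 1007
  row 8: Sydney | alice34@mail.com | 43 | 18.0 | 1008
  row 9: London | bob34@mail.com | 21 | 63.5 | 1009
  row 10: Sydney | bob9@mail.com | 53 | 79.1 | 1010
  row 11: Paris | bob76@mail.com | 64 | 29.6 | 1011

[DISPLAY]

City  │Email           │Age│Score│ID          
──────┼────────────────┼───┼─────┼────        
NYC   │bob66@mail.com  │30 │97.7 │1000        
Tokyo │grace91@mail.com│49 │43.3 │1001        
Tokyo │carol29@mail.com│30 │65.6 │1002        
London│alice34@mail.com│24 │48.9 │1003        
Paris │carol8@mail.com │21 │63.0 │1004        
Tokyo │carol35@mail.com│18 │1.6  │1005        
Berlin│hank67@mail.com │61 │99.1 │1006        
NYC   │alice47@mail.com│18 │17.8 │1007        
Sydney│alice34@mail.com│43 │18.0 │1008        
London│bob34@mail.com  │21 │63.5 │1009        
Sydney│bob9@mail.com   │53 │79.1 │1010        
Paris │bob76@mail.com  │64 │29.6 │1011        
                                              
                                              
                                              
                                              
                                              
                                              
                                              
                                              
                                              
                                              


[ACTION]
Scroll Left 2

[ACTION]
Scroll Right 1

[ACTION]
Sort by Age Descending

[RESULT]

City  │Email           │Ag▼│Score│ID          
──────┼────────────────┼───┼─────┼────        
Paris │bob76@mail.com  │64 │29.6 │1011        
Berlin│hank67@mail.com │61 │99.1 │1006        
Sydney│bob9@mail.com   │53 │79.1 │1010        
Tokyo │grace91@mail.com│49 │43.3 │1001        
Sydney│alice34@mail.com│43 │18.0 │1008        
NYC   │bob66@mail.com  │30 │97.7 │1000        
Tokyo │carol29@mail.com│30 │65.6 │1002        
London│alice34@mail.com│24 │48.9 │1003        
Paris │carol8@mail.com │21 │63.0 │1004        
London│bob34@mail.com  │21 │63.5 │1009        
Tokyo │carol35@mail.com│18 │1.6  │1005        
NYC   │alice47@mail.com│18 │17.8 │1007        
                                              
                                              
                                              
                                              
                                              
                                              
                                              
                                              
                                              
                                              


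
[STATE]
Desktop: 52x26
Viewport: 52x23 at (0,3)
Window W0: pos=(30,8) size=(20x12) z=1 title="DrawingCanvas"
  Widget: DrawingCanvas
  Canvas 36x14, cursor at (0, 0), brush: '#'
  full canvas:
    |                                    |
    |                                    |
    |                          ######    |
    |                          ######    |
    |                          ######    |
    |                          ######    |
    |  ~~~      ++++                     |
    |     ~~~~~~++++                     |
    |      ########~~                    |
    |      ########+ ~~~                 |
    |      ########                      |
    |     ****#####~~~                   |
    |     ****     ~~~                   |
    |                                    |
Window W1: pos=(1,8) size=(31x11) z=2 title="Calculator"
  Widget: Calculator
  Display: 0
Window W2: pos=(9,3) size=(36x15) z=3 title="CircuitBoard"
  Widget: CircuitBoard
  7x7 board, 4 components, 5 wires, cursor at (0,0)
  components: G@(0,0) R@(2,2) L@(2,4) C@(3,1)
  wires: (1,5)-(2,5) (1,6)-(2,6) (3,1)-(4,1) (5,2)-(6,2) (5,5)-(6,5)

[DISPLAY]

         ┏━━━━━━━━━━━━━━━━━━━━━━━━━━━━━━━━━━┓       
         ┃ CircuitBoard                     ┃       
         ┠──────────────────────────────────┨       
         ┃   0 1 2 3 4 5 6                  ┃       
         ┃0  [G]                            ┃       
 ┏━━━━━━━┃                                  ┃━━━━┓  
 ┃ Calcul┃1                       ·   ·     ┃    ┃  
 ┠───────┃                        │   │     ┃────┨  
 ┃       ┃2           R       L   ·   ·     ┃    ┃  
 ┃┌───┬──┃                                  ┃    ┃  
 ┃│ 7 │ 8┃3       C                         ┃    ┃  
 ┃├───┼──┃        │                         ┃    ┃  
 ┃│ 4 │ 5┃4       ·                         ┃    ┃  
 ┃├───┼──┃                                  ┃    ┃  
 ┃│ 1 │ 2┗━━━━━━━━━━━━━━━━━━━━━━━━━━━━━━━━━━┛+   ┃  
 ┗━━━━━━━━━━━━━━━━━━━━━━━━━━━━━┛    ~~~~~~++++   ┃  
                              ┗━━━━━━━━━━━━━━━━━━┛  
                                                    
                                                    
                                                    
                                                    
                                                    
                                                    


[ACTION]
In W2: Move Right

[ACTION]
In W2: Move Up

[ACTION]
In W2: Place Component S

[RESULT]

         ┏━━━━━━━━━━━━━━━━━━━━━━━━━━━━━━━━━━┓       
         ┃ CircuitBoard                     ┃       
         ┠──────────────────────────────────┨       
         ┃   0 1 2 3 4 5 6                  ┃       
         ┃0   G  [S]                        ┃       
 ┏━━━━━━━┃                                  ┃━━━━┓  
 ┃ Calcul┃1                       ·   ·     ┃    ┃  
 ┠───────┃                        │   │     ┃────┨  
 ┃       ┃2           R       L   ·   ·     ┃    ┃  
 ┃┌───┬──┃                                  ┃    ┃  
 ┃│ 7 │ 8┃3       C                         ┃    ┃  
 ┃├───┼──┃        │                         ┃    ┃  
 ┃│ 4 │ 5┃4       ·                         ┃    ┃  
 ┃├───┼──┃                                  ┃    ┃  
 ┃│ 1 │ 2┗━━━━━━━━━━━━━━━━━━━━━━━━━━━━━━━━━━┛+   ┃  
 ┗━━━━━━━━━━━━━━━━━━━━━━━━━━━━━┛    ~~~~~~++++   ┃  
                              ┗━━━━━━━━━━━━━━━━━━┛  
                                                    
                                                    
                                                    
                                                    
                                                    
                                                    


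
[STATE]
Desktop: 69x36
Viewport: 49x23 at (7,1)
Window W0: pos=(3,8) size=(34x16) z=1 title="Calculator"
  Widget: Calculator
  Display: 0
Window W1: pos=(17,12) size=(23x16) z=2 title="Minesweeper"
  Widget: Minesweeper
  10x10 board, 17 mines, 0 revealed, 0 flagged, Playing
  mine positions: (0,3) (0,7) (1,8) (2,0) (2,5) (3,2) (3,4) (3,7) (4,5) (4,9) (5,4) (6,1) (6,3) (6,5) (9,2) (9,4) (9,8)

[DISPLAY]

                                                 
                                                 
                                                 
                                                 
                                                 
                                                 
                                                 
━━━━━━━━━━━━━━━━━━━━━━━━━━━━━┓                   
lculator                     ┃                   
─────────────────────────────┨                   
                            0┃                   
─┬───┬───┬┏━━━━━━━━━━━━━━━━━━━━━┓                
 │ 8 │ 9 │┃ Minesweeper         ┃                
─┼───┼───┼┠─────────────────────┨                
 │ 5 │ 6 │┃■■■■■■■■■■           ┃                
─┼───┼───┼┃■■■■■■■■■■           ┃                
 │ 2 │ 3 │┃■■■■■■■■■■           ┃                
─┼───┼───┼┃■■■■■■■■■■           ┃                
 │ . │ = │┃■■■■■■■■■■           ┃                
─┼───┼───┼┃■■■■■■■■■■           ┃                
 │ MC│ MR│┃■■■■■■■■■■           ┃                
─┴───┴───┴┃■■■■■■■■■■           ┃                
━━━━━━━━━━┃■■■■■■■■■■           ┃                


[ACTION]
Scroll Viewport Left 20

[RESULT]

                                                 
                                                 
                                                 
                                                 
                                                 
                                                 
                                                 
   ┏━━━━━━━━━━━━━━━━━━━━━━━━━━━━━━━━┓            
   ┃ Calculator                     ┃            
   ┠────────────────────────────────┨            
   ┃                               0┃            
   ┃┌───┬───┬───┬┏━━━━━━━━━━━━━━━━━━━━━┓         
   ┃│ 7 │ 8 │ 9 │┃ Minesweeper         ┃         
   ┃├───┼───┼───┼┠─────────────────────┨         
   ┃│ 4 │ 5 │ 6 │┃■■■■■■■■■■           ┃         
   ┃├───┼───┼───┼┃■■■■■■■■■■           ┃         
   ┃│ 1 │ 2 │ 3 │┃■■■■■■■■■■           ┃         
   ┃├───┼───┼───┼┃■■■■■■■■■■           ┃         
   ┃│ 0 │ . │ = │┃■■■■■■■■■■           ┃         
   ┃├───┼───┼───┼┃■■■■■■■■■■           ┃         
   ┃│ C │ MC│ MR│┃■■■■■■■■■■           ┃         
   ┃└───┴───┴───┴┃■■■■■■■■■■           ┃         
   ┗━━━━━━━━━━━━━┃■■■■■■■■■■           ┃         


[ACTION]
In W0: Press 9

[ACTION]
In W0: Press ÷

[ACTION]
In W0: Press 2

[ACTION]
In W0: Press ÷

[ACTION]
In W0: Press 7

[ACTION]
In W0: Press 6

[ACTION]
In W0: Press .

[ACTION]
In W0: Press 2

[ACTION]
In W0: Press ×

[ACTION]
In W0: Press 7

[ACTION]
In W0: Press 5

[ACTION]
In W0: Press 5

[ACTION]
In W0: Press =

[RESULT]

                                                 
                                                 
                                                 
                                                 
                                                 
                                                 
                                                 
   ┏━━━━━━━━━━━━━━━━━━━━━━━━━━━━━━━━┓            
   ┃ Calculator                     ┃            
   ┠────────────────────────────────┨            
   ┃                     44.58661417┃            
   ┃┌───┬───┬───┬┏━━━━━━━━━━━━━━━━━━━━━┓         
   ┃│ 7 │ 8 │ 9 │┃ Minesweeper         ┃         
   ┃├───┼───┼───┼┠─────────────────────┨         
   ┃│ 4 │ 5 │ 6 │┃■■■■■■■■■■           ┃         
   ┃├───┼───┼───┼┃■■■■■■■■■■           ┃         
   ┃│ 1 │ 2 │ 3 │┃■■■■■■■■■■           ┃         
   ┃├───┼───┼───┼┃■■■■■■■■■■           ┃         
   ┃│ 0 │ . │ = │┃■■■■■■■■■■           ┃         
   ┃├───┼───┼───┼┃■■■■■■■■■■           ┃         
   ┃│ C │ MC│ MR│┃■■■■■■■■■■           ┃         
   ┃└───┴───┴───┴┃■■■■■■■■■■           ┃         
   ┗━━━━━━━━━━━━━┃■■■■■■■■■■           ┃         


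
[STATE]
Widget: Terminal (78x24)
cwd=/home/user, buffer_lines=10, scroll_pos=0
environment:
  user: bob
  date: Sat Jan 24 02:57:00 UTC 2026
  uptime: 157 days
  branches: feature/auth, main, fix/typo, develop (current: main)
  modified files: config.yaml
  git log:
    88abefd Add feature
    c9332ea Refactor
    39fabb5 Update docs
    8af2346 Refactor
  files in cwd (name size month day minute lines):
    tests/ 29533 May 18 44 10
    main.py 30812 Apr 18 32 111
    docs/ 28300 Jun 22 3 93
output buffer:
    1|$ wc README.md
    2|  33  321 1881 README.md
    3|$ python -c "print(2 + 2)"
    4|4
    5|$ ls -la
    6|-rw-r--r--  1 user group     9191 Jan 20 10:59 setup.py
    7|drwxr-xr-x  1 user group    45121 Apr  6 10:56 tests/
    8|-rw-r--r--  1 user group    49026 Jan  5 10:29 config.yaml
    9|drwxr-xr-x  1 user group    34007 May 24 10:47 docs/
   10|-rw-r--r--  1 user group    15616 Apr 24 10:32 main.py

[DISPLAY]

$ wc README.md                                                                
  33  321 1881 README.md                                                      
$ python -c "print(2 + 2)"                                                    
4                                                                             
$ ls -la                                                                      
-rw-r--r--  1 user group     9191 Jan 20 10:59 setup.py                       
drwxr-xr-x  1 user group    45121 Apr  6 10:56 tests/                         
-rw-r--r--  1 user group    49026 Jan  5 10:29 config.yaml                    
drwxr-xr-x  1 user group    34007 May 24 10:47 docs/                          
-rw-r--r--  1 user group    15616 Apr 24 10:32 main.py                        
$ █                                                                           
                                                                              
                                                                              
                                                                              
                                                                              
                                                                              
                                                                              
                                                                              
                                                                              
                                                                              
                                                                              
                                                                              
                                                                              
                                                                              


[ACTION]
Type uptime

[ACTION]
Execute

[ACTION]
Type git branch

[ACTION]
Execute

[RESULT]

$ wc README.md                                                                
  33  321 1881 README.md                                                      
$ python -c "print(2 + 2)"                                                    
4                                                                             
$ ls -la                                                                      
-rw-r--r--  1 user group     9191 Jan 20 10:59 setup.py                       
drwxr-xr-x  1 user group    45121 Apr  6 10:56 tests/                         
-rw-r--r--  1 user group    49026 Jan  5 10:29 config.yaml                    
drwxr-xr-x  1 user group    34007 May 24 10:47 docs/                          
-rw-r--r--  1 user group    15616 Apr 24 10:32 main.py                        
$ uptime                                                                      
 10:00  up 157 days                                                           
$ git branch                                                                  
  feature/auth                                                                
* main                                                                        
  fix/typo                                                                    
  develop                                                                     
$ █                                                                           
                                                                              
                                                                              
                                                                              
                                                                              
                                                                              
                                                                              
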